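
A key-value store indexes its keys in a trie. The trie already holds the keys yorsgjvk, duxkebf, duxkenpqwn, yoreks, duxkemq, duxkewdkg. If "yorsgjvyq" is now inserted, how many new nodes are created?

2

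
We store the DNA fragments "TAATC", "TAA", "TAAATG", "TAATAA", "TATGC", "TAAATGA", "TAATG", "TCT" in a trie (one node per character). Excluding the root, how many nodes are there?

17

Count nodes per top-level branch (shared prefixes stored once):
  'T'-branch (TAA, TAAATG, TAAATGA, TAATAA, TAATC, TAATG, TATGC, TCT): 17 nodes
Sum: 17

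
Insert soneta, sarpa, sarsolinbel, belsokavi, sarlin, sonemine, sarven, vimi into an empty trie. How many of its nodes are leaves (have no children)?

A leaf is a node with no children — equivalently, the end of a word that is not a proper prefix of any other stored word.
Those words: "belsokavi", "sarlin", "sarpa", "sarsolinbel", "sarven", "sonemine", "soneta", "vimi"
Leaf count: 8

8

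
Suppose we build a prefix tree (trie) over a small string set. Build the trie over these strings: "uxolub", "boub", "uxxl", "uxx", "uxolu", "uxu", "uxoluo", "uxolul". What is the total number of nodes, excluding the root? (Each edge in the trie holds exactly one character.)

15

Trie structure (* marks end of a word):
(root)
├─ b
│  └─ o
│     └─ u
│        └─ b *
└─ u
   └─ x
      ├─ o
      │  └─ l
      │     └─ u *
      │        ├─ b *
      │        ├─ l *
      │        └─ o *
      ├─ u *
      └─ x *
         └─ l *
Counting every labelled node above: 15.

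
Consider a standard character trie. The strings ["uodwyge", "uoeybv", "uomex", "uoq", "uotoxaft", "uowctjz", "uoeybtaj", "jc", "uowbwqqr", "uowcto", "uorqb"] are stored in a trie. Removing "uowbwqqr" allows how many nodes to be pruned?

5

A node on "uowbwqqr"'s path can go only if nothing else ends at it or branches off below it.
The suffix "bwqqr" (5 nodes) is used only by "uowbwqqr"; the node for "uow" still has the child "c", so pruning stops there.
Nodes removed: 5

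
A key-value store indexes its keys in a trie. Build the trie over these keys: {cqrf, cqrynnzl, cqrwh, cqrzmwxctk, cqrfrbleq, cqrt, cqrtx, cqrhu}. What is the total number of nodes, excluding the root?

Count nodes per top-level branch (shared prefixes stored once):
  'c'-branch (cqrf, cqrfrbleq, cqrhu, cqrt, cqrtx, cqrwh, cqrynnzl, cqrzmwxctk): 27 nodes
Sum: 27

27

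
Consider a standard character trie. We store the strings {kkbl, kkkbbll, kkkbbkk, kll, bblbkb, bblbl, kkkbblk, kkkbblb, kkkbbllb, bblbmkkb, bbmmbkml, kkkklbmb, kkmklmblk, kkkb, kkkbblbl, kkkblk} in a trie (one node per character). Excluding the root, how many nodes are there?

48

Insert word by word; a character creates a node only if that edge doesn't already exist:
  "kkbl" → 4 new (k, k, b, l)
  "kkkbbll" → prefix "kk" already present; 5 new (k, b, b, l, l)
  "kkkbbkk" → prefix "kkkbb" already present; 2 new (k, k)
  "kll" → prefix "k" already present; 2 new (l, l)
  "bblbkb" → 6 new (b, b, l, b, k, b)
  "bblbl" → prefix "bblb" already present; 1 new (l)
  "kkkbblk" → prefix "kkkbbl" already present; 1 new (k)
  "kkkbblb" → prefix "kkkbbl" already present; 1 new (b)
  "kkkbbllb" → prefix "kkkbbll" already present; 1 new (b)
  "bblbmkkb" → prefix "bblb" already present; 4 new (m, k, k, b)
  "bbmmbkml" → prefix "bb" already present; 6 new (m, m, b, k, m, l)
  "kkkklbmb" → prefix "kkk" already present; 5 new (k, l, b, m, b)
  "kkmklmblk" → prefix "kk" already present; 7 new (m, k, l, m, b, l, k)
  "kkkb" → prefix "kkkb" already present; 0 new (none)
  "kkkbblbl" → prefix "kkkbblb" already present; 1 new (l)
  "kkkblk" → prefix "kkkb" already present; 2 new (l, k)
Total nodes = 4 + 5 + 2 + 2 + 6 + 1 + 1 + 1 + 1 + 4 + 6 + 5 + 7 + 0 + 1 + 2 = 48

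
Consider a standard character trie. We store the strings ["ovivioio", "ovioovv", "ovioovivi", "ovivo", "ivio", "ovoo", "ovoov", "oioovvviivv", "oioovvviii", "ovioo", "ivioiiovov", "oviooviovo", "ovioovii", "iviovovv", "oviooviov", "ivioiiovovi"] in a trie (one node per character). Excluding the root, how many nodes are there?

Trace insertions, counting only characters that open a new branch:
  "ovivioio" → 8 new (o, v, i, v, i, o, i, o)
  "ovioovv" → prefix "ovi" already present; 4 new (o, o, v, v)
  "ovioovivi" → prefix "ovioov" already present; 3 new (i, v, i)
  "ovivo" → prefix "oviv" already present; 1 new (o)
  "ivio" → 4 new (i, v, i, o)
  "ovoo" → prefix "ov" already present; 2 new (o, o)
  "ovoov" → prefix "ovoo" already present; 1 new (v)
  "oioovvviivv" → prefix "o" already present; 10 new (i, o, o, v, v, v, i, i, v, v)
  "oioovvviii" → prefix "oioovvvii" already present; 1 new (i)
  "ovioo" → prefix "ovioo" already present; 0 new (none)
  "ivioiiovov" → prefix "ivio" already present; 6 new (i, i, o, v, o, v)
  "oviooviovo" → prefix "ovioovi" already present; 3 new (o, v, o)
  "ovioovii" → prefix "ovioovi" already present; 1 new (i)
  "iviovovv" → prefix "ivio" already present; 4 new (v, o, v, v)
  "oviooviov" → prefix "oviooviov" already present; 0 new (none)
  "ivioiiovovi" → prefix "ivioiiovov" already present; 1 new (i)
Total nodes = 8 + 4 + 3 + 1 + 4 + 2 + 1 + 10 + 1 + 0 + 6 + 3 + 1 + 4 + 0 + 1 = 49

49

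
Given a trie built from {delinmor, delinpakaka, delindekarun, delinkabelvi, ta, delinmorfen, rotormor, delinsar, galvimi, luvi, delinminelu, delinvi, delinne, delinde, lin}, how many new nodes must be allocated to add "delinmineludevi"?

4

"delinminelu" is already a path in the trie; the remaining "devi" must be added.
So 15 − 11 = 4 new nodes.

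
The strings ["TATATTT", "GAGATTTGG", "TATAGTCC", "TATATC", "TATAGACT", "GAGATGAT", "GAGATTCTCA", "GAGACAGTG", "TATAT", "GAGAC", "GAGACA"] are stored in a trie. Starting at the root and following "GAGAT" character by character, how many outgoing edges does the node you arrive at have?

2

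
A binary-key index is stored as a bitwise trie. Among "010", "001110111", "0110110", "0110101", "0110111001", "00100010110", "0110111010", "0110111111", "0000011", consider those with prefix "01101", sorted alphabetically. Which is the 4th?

0110111010

DFS of the "01101" subtree visits, in order: "0110101", "0110110", "0110111001", "0110111010", "0110111111"
Position 4: 0110111010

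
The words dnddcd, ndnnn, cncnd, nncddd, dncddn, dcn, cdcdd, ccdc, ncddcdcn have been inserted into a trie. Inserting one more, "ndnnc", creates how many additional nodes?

"ndnn" is already a path in the trie; the remaining "c" must be added.
So 5 − 4 = 1 new nodes.

1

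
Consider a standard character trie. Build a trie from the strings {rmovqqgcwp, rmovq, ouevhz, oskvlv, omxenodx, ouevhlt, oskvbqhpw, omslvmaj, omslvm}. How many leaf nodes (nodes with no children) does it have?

7

A leaf is a node with no children — equivalently, the end of a word that is not a proper prefix of any other stored word.
Those words: "omslvmaj", "omxenodx", "oskvbqhpw", "oskvlv", "ouevhlt", "ouevhz", "rmovqqgcwp"
Leaf count: 7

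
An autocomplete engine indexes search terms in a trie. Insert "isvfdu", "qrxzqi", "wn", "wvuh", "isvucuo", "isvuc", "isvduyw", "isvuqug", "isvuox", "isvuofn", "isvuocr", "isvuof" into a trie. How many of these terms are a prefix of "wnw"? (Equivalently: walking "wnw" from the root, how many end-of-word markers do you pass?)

Check each prefix of "wnw" against the stored set — each match is an end-marker on the path.
Prefixes of the query that are stored words: "wn"
Count: 1

1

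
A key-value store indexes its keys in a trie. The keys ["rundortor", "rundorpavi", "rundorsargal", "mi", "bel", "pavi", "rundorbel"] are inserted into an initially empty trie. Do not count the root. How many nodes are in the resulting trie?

31

For each word, the new-node count is its length minus the longest prefix already in the trie:
  "rundortor" → 9 new (r, u, n, d, o, r, t, o, r)
  "rundorpavi" → prefix "rundor" already present; 4 new (p, a, v, i)
  "rundorsargal" → prefix "rundor" already present; 6 new (s, a, r, g, a, l)
  "mi" → 2 new (m, i)
  "bel" → 3 new (b, e, l)
  "pavi" → 4 new (p, a, v, i)
  "rundorbel" → prefix "rundor" already present; 3 new (b, e, l)
Total nodes = 9 + 4 + 6 + 2 + 3 + 4 + 3 = 31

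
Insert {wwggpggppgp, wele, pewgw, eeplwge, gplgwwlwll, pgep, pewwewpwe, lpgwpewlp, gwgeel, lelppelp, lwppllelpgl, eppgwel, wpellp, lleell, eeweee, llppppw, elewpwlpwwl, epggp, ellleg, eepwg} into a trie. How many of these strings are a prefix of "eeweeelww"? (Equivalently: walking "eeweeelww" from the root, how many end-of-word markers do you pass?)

Traverse "eeweeelww" character by character; count nodes along the way that are marked as word ends.
Prefixes of the query that are stored words: "eeweee"
Count: 1

1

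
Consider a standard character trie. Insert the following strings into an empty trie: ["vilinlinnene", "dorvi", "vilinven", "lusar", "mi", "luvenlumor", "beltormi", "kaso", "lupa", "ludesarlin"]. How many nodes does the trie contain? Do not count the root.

Insert word by word; a character creates a node only if that edge doesn't already exist:
  "vilinlinnene" → 12 new (v, i, l, i, n, l, i, n, n, e, n, e)
  "dorvi" → 5 new (d, o, r, v, i)
  "vilinven" → prefix "vilin" already present; 3 new (v, e, n)
  "lusar" → 5 new (l, u, s, a, r)
  "mi" → 2 new (m, i)
  "luvenlumor" → prefix "lu" already present; 8 new (v, e, n, l, u, m, o, r)
  "beltormi" → 8 new (b, e, l, t, o, r, m, i)
  "kaso" → 4 new (k, a, s, o)
  "lupa" → prefix "lu" already present; 2 new (p, a)
  "ludesarlin" → prefix "lu" already present; 8 new (d, e, s, a, r, l, i, n)
Total nodes = 12 + 5 + 3 + 5 + 2 + 8 + 8 + 4 + 2 + 8 = 57

57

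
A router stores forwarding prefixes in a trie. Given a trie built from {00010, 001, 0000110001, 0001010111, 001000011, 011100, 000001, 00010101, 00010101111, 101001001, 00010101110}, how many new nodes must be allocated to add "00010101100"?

2

The longest prefix of "00010101100" already in the trie is "000101011" (length 9).
Each of the 2 remaining characters creates one node.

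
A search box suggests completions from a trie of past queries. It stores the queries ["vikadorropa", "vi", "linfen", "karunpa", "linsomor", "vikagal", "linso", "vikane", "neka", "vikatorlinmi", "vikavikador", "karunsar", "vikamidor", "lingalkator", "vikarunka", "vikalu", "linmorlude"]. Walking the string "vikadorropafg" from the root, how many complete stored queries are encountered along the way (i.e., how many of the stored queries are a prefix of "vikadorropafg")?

Traverse "vikadorropafg" character by character; count nodes along the way that are marked as word ends.
Prefixes of the query that are stored words: "vi", "vikadorropa"
Count: 2

2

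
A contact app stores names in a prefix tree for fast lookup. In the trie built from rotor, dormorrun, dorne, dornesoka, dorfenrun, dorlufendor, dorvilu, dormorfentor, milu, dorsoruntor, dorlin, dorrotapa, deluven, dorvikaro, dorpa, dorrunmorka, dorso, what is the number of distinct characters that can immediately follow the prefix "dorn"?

1

Follow the path "dorn" to its node, then look at its outgoing edges.
Distinct next characters after "dorn": e.
That node has 1 child edge.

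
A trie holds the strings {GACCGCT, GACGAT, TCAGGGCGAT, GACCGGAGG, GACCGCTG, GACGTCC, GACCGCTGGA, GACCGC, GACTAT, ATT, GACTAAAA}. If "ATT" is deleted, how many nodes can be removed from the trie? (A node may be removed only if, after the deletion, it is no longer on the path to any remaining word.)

3

A node on "ATT"'s path can go only if nothing else ends at it or branches off below it.
No other word shares any prefix with "ATT", so all 3 of its nodes go.
Nodes removed: 3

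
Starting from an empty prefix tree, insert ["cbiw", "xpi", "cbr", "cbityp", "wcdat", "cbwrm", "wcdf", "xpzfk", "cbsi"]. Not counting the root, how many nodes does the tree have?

Count nodes per top-level branch (shared prefixes stored once):
  'c'-branch (cbityp, cbiw, cbr, cbsi, cbwrm): 13 nodes
  'w'-branch (wcdat, wcdf): 6 nodes
  'x'-branch (xpi, xpzfk): 6 nodes
Sum: 25

25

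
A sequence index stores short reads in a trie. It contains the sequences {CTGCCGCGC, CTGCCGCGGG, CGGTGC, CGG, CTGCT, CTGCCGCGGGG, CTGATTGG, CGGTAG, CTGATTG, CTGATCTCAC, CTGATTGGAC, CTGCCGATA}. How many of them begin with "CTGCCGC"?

3

Walk to "CTGCCGC"; the words in its subtree are exactly those with that prefix.
Matches: "CTGCCGCGC", "CTGCCGCGGG", "CTGCCGCGGGG"
Count: 3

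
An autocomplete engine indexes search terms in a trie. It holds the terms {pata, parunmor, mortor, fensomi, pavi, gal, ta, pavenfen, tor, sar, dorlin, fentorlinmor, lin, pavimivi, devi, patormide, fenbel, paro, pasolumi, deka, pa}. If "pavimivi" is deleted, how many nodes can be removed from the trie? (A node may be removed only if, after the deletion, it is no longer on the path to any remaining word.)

4

Walk "pavimivi" from the leaf back toward the root, removing each node that no remaining word uses.
The suffix "mivi" (4 nodes) is used only by "pavimivi"; "pavi" is itself a stored word, so pruning stops there.
Nodes removed: 4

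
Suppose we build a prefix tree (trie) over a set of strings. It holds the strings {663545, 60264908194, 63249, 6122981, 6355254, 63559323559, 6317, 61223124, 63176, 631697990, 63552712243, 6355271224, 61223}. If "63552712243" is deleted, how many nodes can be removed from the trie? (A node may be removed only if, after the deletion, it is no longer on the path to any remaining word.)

1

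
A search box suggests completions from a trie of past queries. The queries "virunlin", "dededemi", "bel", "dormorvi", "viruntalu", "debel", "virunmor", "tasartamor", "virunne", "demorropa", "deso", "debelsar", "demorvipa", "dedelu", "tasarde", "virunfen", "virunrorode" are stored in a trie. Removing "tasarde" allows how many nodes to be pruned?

2

Walk "tasarde" from the leaf back toward the root, removing each node that no remaining word uses.
The suffix "de" (2 nodes) is used only by "tasarde"; the node for "tasar" still has the child "t", so pruning stops there.
Nodes removed: 2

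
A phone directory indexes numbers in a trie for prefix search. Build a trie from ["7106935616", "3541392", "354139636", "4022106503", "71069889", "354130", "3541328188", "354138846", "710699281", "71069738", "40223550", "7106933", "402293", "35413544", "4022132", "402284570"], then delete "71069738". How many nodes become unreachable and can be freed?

3

After clearing the end-marker at "71069738", prune upward until reaching a node still needed by another word.
The suffix "738" (3 nodes) is used only by "71069738"; the node for "71069" still has the child "3", so pruning stops there.
Nodes removed: 3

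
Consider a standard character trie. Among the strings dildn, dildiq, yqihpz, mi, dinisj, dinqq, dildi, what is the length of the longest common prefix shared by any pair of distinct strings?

Look for the deepest trie node that still has at least two words in its subtree.
e.g. "dildi" and "dildiq" share the prefix "dildi" of length 5; no pair shares a longer one.
Longest shared-prefix length: 5

5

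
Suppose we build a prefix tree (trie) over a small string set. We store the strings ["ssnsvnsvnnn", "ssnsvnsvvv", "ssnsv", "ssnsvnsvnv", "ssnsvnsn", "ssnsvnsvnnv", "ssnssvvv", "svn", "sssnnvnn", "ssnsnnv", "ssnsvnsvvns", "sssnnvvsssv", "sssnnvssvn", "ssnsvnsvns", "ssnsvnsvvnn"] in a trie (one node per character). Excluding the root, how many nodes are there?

44

Trace insertions, counting only characters that open a new branch:
  "ssnsvnsvnnn" → 11 new (s, s, n, s, v, n, s, v, n, n, n)
  "ssnsvnsvvv" → prefix "ssnsvnsv" already present; 2 new (v, v)
  "ssnsv" → prefix "ssnsv" already present; 0 new (none)
  "ssnsvnsvnv" → prefix "ssnsvnsvn" already present; 1 new (v)
  "ssnsvnsn" → prefix "ssnsvns" already present; 1 new (n)
  "ssnsvnsvnnv" → prefix "ssnsvnsvnn" already present; 1 new (v)
  "ssnssvvv" → prefix "ssns" already present; 4 new (s, v, v, v)
  "svn" → prefix "s" already present; 2 new (v, n)
  "sssnnvnn" → prefix "ss" already present; 6 new (s, n, n, v, n, n)
  "ssnsnnv" → prefix "ssns" already present; 3 new (n, n, v)
  "ssnsvnsvvns" → prefix "ssnsvnsvv" already present; 2 new (n, s)
  "sssnnvvsssv" → prefix "sssnnv" already present; 5 new (v, s, s, s, v)
  "sssnnvssvn" → prefix "sssnnv" already present; 4 new (s, s, v, n)
  "ssnsvnsvns" → prefix "ssnsvnsvn" already present; 1 new (s)
  "ssnsvnsvvnn" → prefix "ssnsvnsvvn" already present; 1 new (n)
Total nodes = 11 + 2 + 0 + 1 + 1 + 1 + 4 + 2 + 6 + 3 + 2 + 5 + 4 + 1 + 1 = 44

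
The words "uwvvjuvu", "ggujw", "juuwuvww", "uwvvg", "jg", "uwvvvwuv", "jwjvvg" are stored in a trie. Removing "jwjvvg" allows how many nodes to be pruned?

5

Walk "jwjvvg" from the leaf back toward the root, removing each node that no remaining word uses.
The suffix "wjvvg" (5 nodes) is used only by "jwjvvg"; the node for "j" still has the child "u", so pruning stops there.
Nodes removed: 5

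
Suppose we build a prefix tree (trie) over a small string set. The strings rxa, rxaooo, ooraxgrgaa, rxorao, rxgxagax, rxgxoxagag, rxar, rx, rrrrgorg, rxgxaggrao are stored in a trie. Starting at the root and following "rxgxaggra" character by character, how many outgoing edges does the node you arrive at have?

Follow the path "rxgxaggra" to its node, then look at its outgoing edges.
Characters that immediately follow "rxgxaggra" among the stored strings: {o}.
That node has 1 child edge.

1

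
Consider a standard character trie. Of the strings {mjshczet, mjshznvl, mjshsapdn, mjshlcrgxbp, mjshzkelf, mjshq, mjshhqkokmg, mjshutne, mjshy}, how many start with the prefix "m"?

Filter for entries beginning with "m":
Matches: "mjshczet", "mjshhqkokmg", "mjshlcrgxbp", "mjshq", "mjshsapdn", "mjshutne", "mjshy", "mjshzkelf", "mjshznvl"
Count: 9

9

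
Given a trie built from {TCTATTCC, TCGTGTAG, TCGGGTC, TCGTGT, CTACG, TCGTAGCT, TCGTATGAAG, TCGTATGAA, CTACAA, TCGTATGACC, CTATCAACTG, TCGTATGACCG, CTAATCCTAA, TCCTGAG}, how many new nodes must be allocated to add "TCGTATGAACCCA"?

"TCGTATGAA" is already a path in the trie; the remaining "CCCA" must be added.
Each of the 4 remaining characters creates one node.

4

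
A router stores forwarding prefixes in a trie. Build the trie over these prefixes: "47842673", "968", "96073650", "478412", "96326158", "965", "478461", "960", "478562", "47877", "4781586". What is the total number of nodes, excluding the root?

37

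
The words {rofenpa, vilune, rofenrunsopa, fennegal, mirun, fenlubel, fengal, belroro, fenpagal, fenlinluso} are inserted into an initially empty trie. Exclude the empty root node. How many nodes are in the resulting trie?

Count nodes per top-level branch (shared prefixes stored once):
  'b'-branch (belroro): 7 nodes
  'f'-branch (fengal, fenlinluso, fenlubel, fennegal, fenpagal): 27 nodes
  'm'-branch (mirun): 5 nodes
  'r'-branch (rofenpa, rofenrunsopa): 14 nodes
  'v'-branch (vilune): 6 nodes
Sum: 59

59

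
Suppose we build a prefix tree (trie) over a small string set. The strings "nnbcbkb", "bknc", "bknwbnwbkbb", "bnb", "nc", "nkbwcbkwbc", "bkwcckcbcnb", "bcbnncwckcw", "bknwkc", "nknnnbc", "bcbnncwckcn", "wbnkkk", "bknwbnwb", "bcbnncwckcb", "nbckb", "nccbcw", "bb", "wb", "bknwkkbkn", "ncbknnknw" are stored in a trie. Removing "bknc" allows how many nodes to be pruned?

1

After clearing the end-marker at "bknc", prune upward until reaching a node still needed by another word.
The suffix "c" (1 node) is used only by "bknc"; the node for "bkn" still has the child "w", so pruning stops there.
Nodes removed: 1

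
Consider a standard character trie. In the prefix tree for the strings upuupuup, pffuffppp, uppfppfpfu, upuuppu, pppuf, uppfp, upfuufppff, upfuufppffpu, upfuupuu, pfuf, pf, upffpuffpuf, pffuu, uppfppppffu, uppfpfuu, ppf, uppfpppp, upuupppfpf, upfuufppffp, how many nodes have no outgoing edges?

A leaf is a node with no children — equivalently, the end of a word that is not a proper prefix of any other stored word.
Those words: "pffuffppp", "pffuu", "pfuf", "ppf", "pppuf", "upffpuffpuf", "upfuufppffpu", "upfuupuu", "uppfpfuu", "uppfppfpfu", "uppfppppffu", "upuupppfpf", "upuuppu", "upuupuup"
Leaf count: 14

14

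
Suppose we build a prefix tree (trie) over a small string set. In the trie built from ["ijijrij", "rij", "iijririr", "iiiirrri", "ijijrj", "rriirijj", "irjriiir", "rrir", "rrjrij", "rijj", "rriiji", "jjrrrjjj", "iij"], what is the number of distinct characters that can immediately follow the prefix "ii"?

Follow the path "ii" to its node, then look at its outgoing edges.
Characters that immediately follow "ii" among the stored strings: {i, j}.
That node has 2 child edges.

2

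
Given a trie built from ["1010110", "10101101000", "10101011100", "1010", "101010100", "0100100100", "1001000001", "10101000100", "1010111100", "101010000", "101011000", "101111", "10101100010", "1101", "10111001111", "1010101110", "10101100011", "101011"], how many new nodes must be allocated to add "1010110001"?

Every character of "1010110001" already lies on an existing path (it is a prefix of some stored word).
No new nodes are needed: 0.

0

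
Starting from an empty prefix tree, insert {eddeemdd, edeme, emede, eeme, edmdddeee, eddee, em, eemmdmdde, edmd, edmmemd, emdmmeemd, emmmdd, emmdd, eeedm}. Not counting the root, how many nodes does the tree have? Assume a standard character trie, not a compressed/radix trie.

51

For each word, the new-node count is its length minus the longest prefix already in the trie:
  "eddeemdd" → 8 new (e, d, d, e, e, m, d, d)
  "edeme" → prefix "ed" already present; 3 new (e, m, e)
  "emede" → prefix "e" already present; 4 new (m, e, d, e)
  "eeme" → prefix "e" already present; 3 new (e, m, e)
  "edmdddeee" → prefix "ed" already present; 7 new (m, d, d, d, e, e, e)
  "eddee" → prefix "eddee" already present; 0 new (none)
  "em" → prefix "em" already present; 0 new (none)
  "eemmdmdde" → prefix "eem" already present; 6 new (m, d, m, d, d, e)
  "edmd" → prefix "edmd" already present; 0 new (none)
  "edmmemd" → prefix "edm" already present; 4 new (m, e, m, d)
  "emdmmeemd" → prefix "em" already present; 7 new (d, m, m, e, e, m, d)
  "emmmdd" → prefix "em" already present; 4 new (m, m, d, d)
  "emmdd" → prefix "emm" already present; 2 new (d, d)
  "eeedm" → prefix "ee" already present; 3 new (e, d, m)
Total nodes = 8 + 3 + 4 + 3 + 7 + 0 + 0 + 6 + 0 + 4 + 7 + 4 + 2 + 3 = 51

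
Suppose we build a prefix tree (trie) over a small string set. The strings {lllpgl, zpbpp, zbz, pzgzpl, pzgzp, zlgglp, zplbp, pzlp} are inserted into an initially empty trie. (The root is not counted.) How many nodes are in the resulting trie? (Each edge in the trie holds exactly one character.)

Count nodes per top-level branch (shared prefixes stored once):
  'l'-branch (lllpgl): 6 nodes
  'p'-branch (pzgzp, pzgzpl, pzlp): 8 nodes
  'z'-branch (zbz, zlgglp, zpbpp, zplbp): 15 nodes
Sum: 29

29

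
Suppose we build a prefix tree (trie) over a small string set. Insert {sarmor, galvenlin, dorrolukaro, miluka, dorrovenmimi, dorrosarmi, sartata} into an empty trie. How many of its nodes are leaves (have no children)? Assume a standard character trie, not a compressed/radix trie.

A leaf is a node with no children — equivalently, the end of a word that is not a proper prefix of any other stored word.
Those words: "dorrolukaro", "dorrosarmi", "dorrovenmimi", "galvenlin", "miluka", "sarmor", "sartata"
Leaf count: 7

7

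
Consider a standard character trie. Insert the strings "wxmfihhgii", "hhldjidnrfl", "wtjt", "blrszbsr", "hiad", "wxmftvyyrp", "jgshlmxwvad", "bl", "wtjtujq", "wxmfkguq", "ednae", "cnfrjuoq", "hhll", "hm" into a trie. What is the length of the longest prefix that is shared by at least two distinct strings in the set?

Equivalently: take the maximum, over all pairs, of their longest common prefix length.
e.g. "wtjt" and "wtjtujq" share the prefix "wtjt" of length 4; no pair shares a longer one.
Longest shared-prefix length: 4

4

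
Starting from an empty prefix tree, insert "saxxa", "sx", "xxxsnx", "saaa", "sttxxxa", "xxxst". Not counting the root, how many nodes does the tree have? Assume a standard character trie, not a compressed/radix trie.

Count nodes per top-level branch (shared prefixes stored once):
  's'-branch (saaa, saxxa, sttxxxa, sx): 14 nodes
  'x'-branch (xxxsnx, xxxst): 7 nodes
Sum: 21

21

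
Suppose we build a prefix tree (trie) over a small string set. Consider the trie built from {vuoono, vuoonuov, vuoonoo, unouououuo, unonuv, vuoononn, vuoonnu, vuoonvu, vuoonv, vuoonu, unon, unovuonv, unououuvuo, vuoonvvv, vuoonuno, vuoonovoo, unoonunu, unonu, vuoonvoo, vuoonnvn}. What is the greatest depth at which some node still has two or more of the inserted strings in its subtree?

6

The deepest shared node is where two words last agree before diverging.
"unouououuo" and "unououuvuo" agree on "unouou" (6 characters) before diverging; nothing deeper is shared.
Longest shared-prefix length: 6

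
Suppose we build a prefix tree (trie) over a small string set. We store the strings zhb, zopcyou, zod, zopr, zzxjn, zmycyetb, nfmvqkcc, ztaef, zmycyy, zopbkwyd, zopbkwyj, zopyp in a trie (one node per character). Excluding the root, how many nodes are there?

43

Insert word by word; a character creates a node only if that edge doesn't already exist:
  "zhb" → 3 new (z, h, b)
  "zopcyou" → prefix "z" already present; 6 new (o, p, c, y, o, u)
  "zod" → prefix "zo" already present; 1 new (d)
  "zopr" → prefix "zop" already present; 1 new (r)
  "zzxjn" → prefix "z" already present; 4 new (z, x, j, n)
  "zmycyetb" → prefix "z" already present; 7 new (m, y, c, y, e, t, b)
  "nfmvqkcc" → 8 new (n, f, m, v, q, k, c, c)
  "ztaef" → prefix "z" already present; 4 new (t, a, e, f)
  "zmycyy" → prefix "zmycy" already present; 1 new (y)
  "zopbkwyd" → prefix "zop" already present; 5 new (b, k, w, y, d)
  "zopbkwyj" → prefix "zopbkwy" already present; 1 new (j)
  "zopyp" → prefix "zop" already present; 2 new (y, p)
Total nodes = 3 + 6 + 1 + 1 + 4 + 7 + 8 + 4 + 1 + 5 + 1 + 2 = 43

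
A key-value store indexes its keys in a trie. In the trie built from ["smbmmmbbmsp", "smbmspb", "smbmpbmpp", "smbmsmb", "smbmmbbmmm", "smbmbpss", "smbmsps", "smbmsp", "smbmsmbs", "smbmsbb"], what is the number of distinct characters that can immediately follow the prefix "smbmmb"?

Walk "smbmmb" from the root, arriving at one node.
Characters that immediately follow "smbmmb" among the stored strings: {b}.
That node has 1 child edge.

1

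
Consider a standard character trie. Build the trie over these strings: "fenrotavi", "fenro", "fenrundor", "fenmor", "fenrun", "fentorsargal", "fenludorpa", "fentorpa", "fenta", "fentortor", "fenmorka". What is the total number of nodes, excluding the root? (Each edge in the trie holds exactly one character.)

41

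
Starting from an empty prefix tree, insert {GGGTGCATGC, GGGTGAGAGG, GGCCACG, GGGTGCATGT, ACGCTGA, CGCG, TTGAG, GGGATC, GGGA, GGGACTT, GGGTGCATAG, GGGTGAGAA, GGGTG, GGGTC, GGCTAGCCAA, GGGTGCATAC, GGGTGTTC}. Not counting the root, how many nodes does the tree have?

58

Insert word by word; a character creates a node only if that edge doesn't already exist:
  "GGGTGCATGC" → 10 new (G, G, G, T, G, C, A, T, G, C)
  "GGGTGAGAGG" → prefix "GGGTG" already present; 5 new (A, G, A, G, G)
  "GGCCACG" → prefix "GG" already present; 5 new (C, C, A, C, G)
  "GGGTGCATGT" → prefix "GGGTGCATG" already present; 1 new (T)
  "ACGCTGA" → 7 new (A, C, G, C, T, G, A)
  "CGCG" → 4 new (C, G, C, G)
  "TTGAG" → 5 new (T, T, G, A, G)
  "GGGATC" → prefix "GGG" already present; 3 new (A, T, C)
  "GGGA" → prefix "GGGA" already present; 0 new (none)
  "GGGACTT" → prefix "GGGA" already present; 3 new (C, T, T)
  "GGGTGCATAG" → prefix "GGGTGCAT" already present; 2 new (A, G)
  "GGGTGAGAA" → prefix "GGGTGAGA" already present; 1 new (A)
  "GGGTG" → prefix "GGGTG" already present; 0 new (none)
  "GGGTC" → prefix "GGGT" already present; 1 new (C)
  "GGCTAGCCAA" → prefix "GGC" already present; 7 new (T, A, G, C, C, A, A)
  "GGGTGCATAC" → prefix "GGGTGCATA" already present; 1 new (C)
  "GGGTGTTC" → prefix "GGGTG" already present; 3 new (T, T, C)
Total nodes = 10 + 5 + 5 + 1 + 7 + 4 + 5 + 3 + 0 + 3 + 2 + 1 + 0 + 1 + 7 + 1 + 3 = 58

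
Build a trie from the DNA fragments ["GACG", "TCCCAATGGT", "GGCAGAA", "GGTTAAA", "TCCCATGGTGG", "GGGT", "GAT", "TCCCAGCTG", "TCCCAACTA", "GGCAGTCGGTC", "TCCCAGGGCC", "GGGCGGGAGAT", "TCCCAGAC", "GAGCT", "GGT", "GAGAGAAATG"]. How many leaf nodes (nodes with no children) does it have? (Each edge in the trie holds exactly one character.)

15

Leaves are exactly the stored words that no other stored word extends.
Those words: "GACG", "GAGAGAAATG", "GAGCT", "GAT", "GGCAGAA", "GGCAGTCGGTC", "GGGCGGGAGAT", "GGGT", "GGTTAAA", "TCCCAACTA", "TCCCAATGGT", "TCCCAGAC", "TCCCAGCTG", "TCCCAGGGCC", "TCCCATGGTGG"
Leaf count: 15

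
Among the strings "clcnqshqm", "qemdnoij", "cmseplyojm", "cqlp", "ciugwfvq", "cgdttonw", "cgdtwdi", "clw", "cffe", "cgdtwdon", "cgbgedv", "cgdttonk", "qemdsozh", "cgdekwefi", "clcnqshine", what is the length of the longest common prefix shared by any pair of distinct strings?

7

Look for the deepest trie node that still has at least two words in its subtree.
e.g. "cgdttonk" and "cgdttonw" share the prefix "cgdtton" of length 7; no pair shares a longer one.
Longest shared-prefix length: 7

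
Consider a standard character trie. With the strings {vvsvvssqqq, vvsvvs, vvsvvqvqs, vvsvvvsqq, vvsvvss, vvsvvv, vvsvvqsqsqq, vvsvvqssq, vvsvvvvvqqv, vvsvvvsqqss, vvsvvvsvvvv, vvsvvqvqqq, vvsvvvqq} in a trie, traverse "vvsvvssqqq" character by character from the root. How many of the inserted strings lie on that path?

3

Traverse "vvsvvssqqq" character by character; count nodes along the way that are marked as word ends.
Prefixes of the query that are stored words: "vvsvvs", "vvsvvss", "vvsvvssqqq"
Count: 3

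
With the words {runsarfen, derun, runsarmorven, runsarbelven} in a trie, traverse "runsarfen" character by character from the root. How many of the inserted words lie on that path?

Traverse "runsarfen" character by character; count nodes along the way that are marked as word ends.
Prefixes of the query that are stored words: "runsarfen"
Count: 1

1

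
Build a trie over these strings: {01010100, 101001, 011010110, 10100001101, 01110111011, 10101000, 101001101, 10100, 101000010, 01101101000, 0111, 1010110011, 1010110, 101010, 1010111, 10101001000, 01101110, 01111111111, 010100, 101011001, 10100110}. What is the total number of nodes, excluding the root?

Insert word by word; a character creates a node only if that edge doesn't already exist:
  "01010100" → 8 new (0, 1, 0, 1, 0, 1, 0, 0)
  "101001" → 6 new (1, 0, 1, 0, 0, 1)
  "011010110" → prefix "01" already present; 7 new (1, 0, 1, 0, 1, 1, 0)
  "10100001101" → prefix "10100" already present; 6 new (0, 0, 1, 1, 0, 1)
  "01110111011" → prefix "011" already present; 8 new (1, 0, 1, 1, 1, 0, 1, 1)
  "10101000" → prefix "1010" already present; 4 new (1, 0, 0, 0)
  "101001101" → prefix "101001" already present; 3 new (1, 0, 1)
  "10100" → prefix "10100" already present; 0 new (none)
  "101000010" → prefix "10100001" already present; 1 new (0)
  "01101101000" → prefix "01101" already present; 6 new (1, 0, 1, 0, 0, 0)
  "0111" → prefix "0111" already present; 0 new (none)
  "1010110011" → prefix "10101" already present; 5 new (1, 0, 0, 1, 1)
  "1010110" → prefix "1010110" already present; 0 new (none)
  "101010" → prefix "101010" already present; 0 new (none)
  "1010111" → prefix "101011" already present; 1 new (1)
  "10101001000" → prefix "1010100" already present; 4 new (1, 0, 0, 0)
  "01101110" → prefix "011011" already present; 2 new (1, 0)
  "01111111111" → prefix "0111" already present; 7 new (1, 1, 1, 1, 1, 1, 1)
  "010100" → prefix "01010" already present; 1 new (0)
  "101011001" → prefix "101011001" already present; 0 new (none)
  "10100110" → prefix "10100110" already present; 0 new (none)
Total nodes = 8 + 6 + 7 + 6 + 8 + 4 + 3 + 0 + 1 + 6 + 0 + 5 + 0 + 0 + 1 + 4 + 2 + 7 + 1 + 0 + 0 = 69

69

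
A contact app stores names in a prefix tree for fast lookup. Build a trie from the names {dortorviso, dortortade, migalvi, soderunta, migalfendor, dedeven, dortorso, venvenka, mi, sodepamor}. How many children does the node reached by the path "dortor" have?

3

Walk "dortor" from the root, arriving at one node.
Characters that immediately follow "dortor" among the stored strings: {s, t, v}.
That node has 3 child edges.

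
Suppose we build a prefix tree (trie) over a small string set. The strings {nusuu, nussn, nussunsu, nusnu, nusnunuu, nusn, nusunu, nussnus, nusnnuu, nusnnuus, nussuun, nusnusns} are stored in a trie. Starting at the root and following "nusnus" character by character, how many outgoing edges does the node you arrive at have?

Follow the path "nusnus" to its node, then look at its outgoing edges.
Distinct next characters after "nusnus": n.
That node has 1 child edge.

1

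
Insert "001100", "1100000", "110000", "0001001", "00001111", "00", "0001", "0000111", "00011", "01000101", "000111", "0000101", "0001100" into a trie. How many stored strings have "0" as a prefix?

Traverse to the node for "0", then collect every word in that subtree.
Matches: "00", "0000101", "0000111", "00001111", "0001", "0001001", "00011", "0001100", "000111", "001100", "01000101"
Count: 11

11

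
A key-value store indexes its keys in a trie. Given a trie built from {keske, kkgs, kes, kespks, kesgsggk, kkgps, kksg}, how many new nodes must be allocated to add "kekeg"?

3

Walking "kekeg" from the root, the first 2 characters ("ke") follow existing edges; "k" is the first miss.
Each of the 3 remaining characters creates one node.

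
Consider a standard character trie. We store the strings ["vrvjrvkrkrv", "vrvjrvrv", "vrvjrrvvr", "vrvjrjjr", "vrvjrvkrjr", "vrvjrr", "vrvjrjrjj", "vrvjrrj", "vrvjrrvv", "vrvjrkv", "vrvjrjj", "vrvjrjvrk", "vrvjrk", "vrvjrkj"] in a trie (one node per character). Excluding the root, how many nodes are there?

Count nodes per top-level branch (shared prefixes stored once):
  'v'-branch (vrvjrjj, vrvjrjjr, vrvjrjrjj, vrvjrjvrk, vrvjrk, vrvjrkj, vrvjrkv, vrvjrr, vrvjrrj, vrvjrrvv, vrvjrrvvr, vrvjrvkrjr, vrvjrvkrkrv, vrvjrvrv): 32 nodes
Sum: 32

32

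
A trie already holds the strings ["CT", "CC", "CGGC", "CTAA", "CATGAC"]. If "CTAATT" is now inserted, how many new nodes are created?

"CTAA" is already a path in the trie; the remaining "TT" must be added.
New nodes needed: |"CTAATT"| − 4 = 6 − 4 = 2.

2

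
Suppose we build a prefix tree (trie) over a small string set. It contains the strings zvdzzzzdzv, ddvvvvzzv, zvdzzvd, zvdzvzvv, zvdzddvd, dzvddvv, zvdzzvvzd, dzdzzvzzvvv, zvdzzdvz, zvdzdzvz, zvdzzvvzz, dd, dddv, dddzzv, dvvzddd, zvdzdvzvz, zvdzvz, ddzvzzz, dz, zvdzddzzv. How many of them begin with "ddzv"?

1

Walk to "ddzv"; the words in its subtree are exactly those with that prefix.
Matches: "ddzvzzz"
Count: 1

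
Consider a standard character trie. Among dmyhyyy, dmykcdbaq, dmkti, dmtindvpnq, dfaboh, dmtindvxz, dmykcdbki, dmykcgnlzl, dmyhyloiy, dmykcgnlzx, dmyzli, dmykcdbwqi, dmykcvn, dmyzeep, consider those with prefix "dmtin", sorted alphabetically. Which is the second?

Filter for "dmtin…" and sort: "dmtindvpnq", "dmtindvxz"
The 2nd is dmtindvxz.

dmtindvxz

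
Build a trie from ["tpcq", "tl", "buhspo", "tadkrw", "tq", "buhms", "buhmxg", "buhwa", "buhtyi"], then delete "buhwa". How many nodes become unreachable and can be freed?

2

A node on "buhwa"'s path can go only if nothing else ends at it or branches off below it.
The suffix "wa" (2 nodes) is used only by "buhwa"; the node for "buh" still has the child "s", so pruning stops there.
Nodes removed: 2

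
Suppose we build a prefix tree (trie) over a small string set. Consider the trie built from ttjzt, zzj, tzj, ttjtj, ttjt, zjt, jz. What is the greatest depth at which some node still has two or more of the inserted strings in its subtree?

4

The deepest shared node is where two words last agree before diverging.
e.g. "ttjt" and "ttjtj" share the prefix "ttjt" of length 4; no pair shares a longer one.
Longest shared-prefix length: 4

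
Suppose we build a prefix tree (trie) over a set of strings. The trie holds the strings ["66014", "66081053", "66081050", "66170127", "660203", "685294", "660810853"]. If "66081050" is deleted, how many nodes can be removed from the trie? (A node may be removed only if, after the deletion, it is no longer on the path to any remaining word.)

1

After clearing the end-marker at "66081050", prune upward until reaching a node still needed by another word.
The suffix "0" (1 node) is used only by "66081050"; the node for "6608105" still has the child "3", so pruning stops there.
Nodes removed: 1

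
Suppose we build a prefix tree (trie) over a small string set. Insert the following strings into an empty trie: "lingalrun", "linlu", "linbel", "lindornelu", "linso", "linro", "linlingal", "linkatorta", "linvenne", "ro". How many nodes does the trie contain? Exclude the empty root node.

Count nodes per top-level branch (shared prefixes stored once):
  'l'-branch (linbel, lindornelu, lingalrun, linkatorta, linlingal, linlu, linro, linso, linvenne): 42 nodes
  'r'-branch (ro): 2 nodes
Sum: 44

44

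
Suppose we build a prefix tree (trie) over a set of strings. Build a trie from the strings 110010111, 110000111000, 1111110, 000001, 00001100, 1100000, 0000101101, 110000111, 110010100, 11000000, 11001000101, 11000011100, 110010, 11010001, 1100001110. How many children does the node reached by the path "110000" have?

2

Walk "110000" from the root, arriving at one node.
Characters that immediately follow "110000" among the stored strings: {0, 1}.
That node has 2 child edges.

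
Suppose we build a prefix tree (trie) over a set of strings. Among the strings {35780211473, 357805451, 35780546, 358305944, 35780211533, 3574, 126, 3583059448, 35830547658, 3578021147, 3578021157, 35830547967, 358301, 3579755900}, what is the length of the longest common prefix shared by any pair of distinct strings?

10

Equivalently: take the maximum, over all pairs, of their longest common prefix length.
"3578021147" and "35780211473" agree on "3578021147" (10 characters) before diverging; nothing deeper is shared.
Longest shared-prefix length: 10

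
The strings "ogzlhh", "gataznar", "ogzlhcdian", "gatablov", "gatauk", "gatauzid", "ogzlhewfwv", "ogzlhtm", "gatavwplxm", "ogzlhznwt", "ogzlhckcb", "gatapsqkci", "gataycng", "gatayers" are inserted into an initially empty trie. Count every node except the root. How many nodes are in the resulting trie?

61

For each word, the new-node count is its length minus the longest prefix already in the trie:
  "ogzlhh" → 6 new (o, g, z, l, h, h)
  "gataznar" → 8 new (g, a, t, a, z, n, a, r)
  "ogzlhcdian" → prefix "ogzlh" already present; 5 new (c, d, i, a, n)
  "gatablov" → prefix "gata" already present; 4 new (b, l, o, v)
  "gatauk" → prefix "gata" already present; 2 new (u, k)
  "gatauzid" → prefix "gatau" already present; 3 new (z, i, d)
  "ogzlhewfwv" → prefix "ogzlh" already present; 5 new (e, w, f, w, v)
  "ogzlhtm" → prefix "ogzlh" already present; 2 new (t, m)
  "gatavwplxm" → prefix "gata" already present; 6 new (v, w, p, l, x, m)
  "ogzlhznwt" → prefix "ogzlh" already present; 4 new (z, n, w, t)
  "ogzlhckcb" → prefix "ogzlhc" already present; 3 new (k, c, b)
  "gatapsqkci" → prefix "gata" already present; 6 new (p, s, q, k, c, i)
  "gataycng" → prefix "gata" already present; 4 new (y, c, n, g)
  "gatayers" → prefix "gatay" already present; 3 new (e, r, s)
Total nodes = 6 + 8 + 5 + 4 + 2 + 3 + 5 + 2 + 6 + 4 + 3 + 6 + 4 + 3 = 61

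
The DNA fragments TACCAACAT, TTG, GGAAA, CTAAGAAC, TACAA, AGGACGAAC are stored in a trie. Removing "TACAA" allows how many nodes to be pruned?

2

After clearing the end-marker at "TACAA", prune upward until reaching a node still needed by another word.
The suffix "AA" (2 nodes) is used only by "TACAA"; the node for "TAC" still has the child "C", so pruning stops there.
Nodes removed: 2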